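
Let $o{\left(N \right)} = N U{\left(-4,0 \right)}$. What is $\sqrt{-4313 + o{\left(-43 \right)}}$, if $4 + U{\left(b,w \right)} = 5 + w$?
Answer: $66 i \approx 66.0 i$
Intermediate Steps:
$U{\left(b,w \right)} = 1 + w$ ($U{\left(b,w \right)} = -4 + \left(5 + w\right) = 1 + w$)
$o{\left(N \right)} = N$ ($o{\left(N \right)} = N \left(1 + 0\right) = N 1 = N$)
$\sqrt{-4313 + o{\left(-43 \right)}} = \sqrt{-4313 - 43} = \sqrt{-4356} = 66 i$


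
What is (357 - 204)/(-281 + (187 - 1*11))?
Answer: -51/35 ≈ -1.4571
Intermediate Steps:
(357 - 204)/(-281 + (187 - 1*11)) = 153/(-281 + (187 - 11)) = 153/(-281 + 176) = 153/(-105) = 153*(-1/105) = -51/35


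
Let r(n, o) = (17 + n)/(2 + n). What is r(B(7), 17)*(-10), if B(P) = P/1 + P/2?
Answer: -22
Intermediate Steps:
B(P) = 3*P/2 (B(P) = P*1 + P*(1/2) = P + P/2 = 3*P/2)
r(n, o) = (17 + n)/(2 + n)
r(B(7), 17)*(-10) = ((17 + (3/2)*7)/(2 + (3/2)*7))*(-10) = ((17 + 21/2)/(2 + 21/2))*(-10) = ((55/2)/(25/2))*(-10) = ((2/25)*(55/2))*(-10) = (11/5)*(-10) = -22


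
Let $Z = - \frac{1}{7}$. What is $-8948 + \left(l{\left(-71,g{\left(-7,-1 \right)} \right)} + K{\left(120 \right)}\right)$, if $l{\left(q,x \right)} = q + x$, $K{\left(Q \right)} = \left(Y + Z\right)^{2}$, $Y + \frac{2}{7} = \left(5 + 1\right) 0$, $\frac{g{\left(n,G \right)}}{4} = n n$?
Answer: $- \frac{432318}{49} \approx -8822.8$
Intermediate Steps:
$g{\left(n,G \right)} = 4 n^{2}$ ($g{\left(n,G \right)} = 4 n n = 4 n^{2}$)
$Y = - \frac{2}{7}$ ($Y = - \frac{2}{7} + \left(5 + 1\right) 0 = - \frac{2}{7} + 6 \cdot 0 = - \frac{2}{7} + 0 = - \frac{2}{7} \approx -0.28571$)
$Z = - \frac{1}{7}$ ($Z = \left(-1\right) \frac{1}{7} = - \frac{1}{7} \approx -0.14286$)
$K{\left(Q \right)} = \frac{9}{49}$ ($K{\left(Q \right)} = \left(- \frac{2}{7} - \frac{1}{7}\right)^{2} = \left(- \frac{3}{7}\right)^{2} = \frac{9}{49}$)
$-8948 + \left(l{\left(-71,g{\left(-7,-1 \right)} \right)} + K{\left(120 \right)}\right) = -8948 + \left(\left(-71 + 4 \left(-7\right)^{2}\right) + \frac{9}{49}\right) = -8948 + \left(\left(-71 + 4 \cdot 49\right) + \frac{9}{49}\right) = -8948 + \left(\left(-71 + 196\right) + \frac{9}{49}\right) = -8948 + \left(125 + \frac{9}{49}\right) = -8948 + \frac{6134}{49} = - \frac{432318}{49}$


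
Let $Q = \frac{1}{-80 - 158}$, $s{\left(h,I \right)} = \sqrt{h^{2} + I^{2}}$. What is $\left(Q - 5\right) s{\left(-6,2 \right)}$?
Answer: $- \frac{1191 \sqrt{10}}{119} \approx -31.649$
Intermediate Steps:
$s{\left(h,I \right)} = \sqrt{I^{2} + h^{2}}$
$Q = - \frac{1}{238}$ ($Q = \frac{1}{-238} = - \frac{1}{238} \approx -0.0042017$)
$\left(Q - 5\right) s{\left(-6,2 \right)} = \left(- \frac{1}{238} - 5\right) \sqrt{2^{2} + \left(-6\right)^{2}} = - \frac{1191 \sqrt{4 + 36}}{238} = - \frac{1191 \sqrt{40}}{238} = - \frac{1191 \cdot 2 \sqrt{10}}{238} = - \frac{1191 \sqrt{10}}{119}$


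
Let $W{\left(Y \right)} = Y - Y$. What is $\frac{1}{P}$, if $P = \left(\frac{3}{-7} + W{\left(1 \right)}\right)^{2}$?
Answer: $\frac{49}{9} \approx 5.4444$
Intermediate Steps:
$W{\left(Y \right)} = 0$
$P = \frac{9}{49}$ ($P = \left(\frac{3}{-7} + 0\right)^{2} = \left(3 \left(- \frac{1}{7}\right) + 0\right)^{2} = \left(- \frac{3}{7} + 0\right)^{2} = \left(- \frac{3}{7}\right)^{2} = \frac{9}{49} \approx 0.18367$)
$\frac{1}{P} = \frac{1}{\frac{9}{49}} = \frac{49}{9}$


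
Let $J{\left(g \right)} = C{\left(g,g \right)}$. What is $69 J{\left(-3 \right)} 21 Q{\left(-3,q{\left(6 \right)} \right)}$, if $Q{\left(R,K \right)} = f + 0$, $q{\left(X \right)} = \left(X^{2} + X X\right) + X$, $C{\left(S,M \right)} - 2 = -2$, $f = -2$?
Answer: $0$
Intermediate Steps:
$C{\left(S,M \right)} = 0$ ($C{\left(S,M \right)} = 2 - 2 = 0$)
$J{\left(g \right)} = 0$
$q{\left(X \right)} = X + 2 X^{2}$ ($q{\left(X \right)} = \left(X^{2} + X^{2}\right) + X = 2 X^{2} + X = X + 2 X^{2}$)
$Q{\left(R,K \right)} = -2$ ($Q{\left(R,K \right)} = -2 + 0 = -2$)
$69 J{\left(-3 \right)} 21 Q{\left(-3,q{\left(6 \right)} \right)} = 69 \cdot 0 \cdot 21 \left(-2\right) = 69 \cdot 0 \left(-2\right) = 0 \left(-2\right) = 0$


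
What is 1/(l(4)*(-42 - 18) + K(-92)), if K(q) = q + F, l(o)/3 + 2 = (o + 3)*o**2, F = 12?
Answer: -1/19880 ≈ -5.0302e-5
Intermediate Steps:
l(o) = -6 + 3*o**2*(3 + o) (l(o) = -6 + 3*((o + 3)*o**2) = -6 + 3*((3 + o)*o**2) = -6 + 3*(o**2*(3 + o)) = -6 + 3*o**2*(3 + o))
K(q) = 12 + q (K(q) = q + 12 = 12 + q)
1/(l(4)*(-42 - 18) + K(-92)) = 1/((-6 + 3*4**3 + 9*4**2)*(-42 - 18) + (12 - 92)) = 1/((-6 + 3*64 + 9*16)*(-60) - 80) = 1/((-6 + 192 + 144)*(-60) - 80) = 1/(330*(-60) - 80) = 1/(-19800 - 80) = 1/(-19880) = -1/19880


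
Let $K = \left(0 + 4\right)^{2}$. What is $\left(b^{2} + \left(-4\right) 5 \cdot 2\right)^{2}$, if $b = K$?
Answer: $46656$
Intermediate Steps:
$K = 16$ ($K = 4^{2} = 16$)
$b = 16$
$\left(b^{2} + \left(-4\right) 5 \cdot 2\right)^{2} = \left(16^{2} + \left(-4\right) 5 \cdot 2\right)^{2} = \left(256 - 40\right)^{2} = 216^{2} = 46656$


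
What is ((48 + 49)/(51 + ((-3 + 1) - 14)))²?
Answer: 9409/1225 ≈ 7.6808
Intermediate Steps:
((48 + 49)/(51 + ((-3 + 1) - 14)))² = (97/(51 + (-2 - 14)))² = (97/(51 - 16))² = (97/35)² = 9409/1225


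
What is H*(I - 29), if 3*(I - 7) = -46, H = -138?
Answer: 5152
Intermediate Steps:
I = -25/3 (I = 7 + (1/3)*(-46) = 7 - 46/3 = -25/3 ≈ -8.3333)
H*(I - 29) = -138*(-25/3 - 29) = -138*(-112/3) = 5152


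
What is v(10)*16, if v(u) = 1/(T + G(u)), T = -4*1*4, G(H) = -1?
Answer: -16/17 ≈ -0.94118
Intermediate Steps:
T = -16 (T = -4*4 = -16)
v(u) = -1/17 (v(u) = 1/(-16 - 1) = 1/(-17) = -1/17)
v(10)*16 = -1/17*16 = -16/17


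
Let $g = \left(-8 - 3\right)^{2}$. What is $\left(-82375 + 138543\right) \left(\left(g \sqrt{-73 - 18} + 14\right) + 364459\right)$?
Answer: $20471719464 + 6796328 i \sqrt{91} \approx 2.0472 \cdot 10^{10} + 6.4833 \cdot 10^{7} i$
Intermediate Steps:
$g = 121$ ($g = \left(-11\right)^{2} = 121$)
$\left(-82375 + 138543\right) \left(\left(g \sqrt{-73 - 18} + 14\right) + 364459\right) = \left(-82375 + 138543\right) \left(\left(121 \sqrt{-73 - 18} + 14\right) + 364459\right) = 56168 \left(\left(121 \sqrt{-91} + 14\right) + 364459\right) = 56168 \left(\left(121 i \sqrt{91} + 14\right) + 364459\right) = 56168 \left(\left(14 + 121 i \sqrt{91}\right) + 364459\right) = 56168 \left(364473 + 121 i \sqrt{91}\right) = 20471719464 + 6796328 i \sqrt{91}$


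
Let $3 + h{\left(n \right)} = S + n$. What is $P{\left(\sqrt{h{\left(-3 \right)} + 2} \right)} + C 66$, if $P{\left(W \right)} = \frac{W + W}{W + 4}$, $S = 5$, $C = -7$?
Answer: $- \frac{2308}{5} \approx -461.6$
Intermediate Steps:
$h{\left(n \right)} = 2 + n$ ($h{\left(n \right)} = -3 + \left(5 + n\right) = 2 + n$)
$P{\left(W \right)} = \frac{2 W}{4 + W}$
$P{\left(\sqrt{h{\left(-3 \right)} + 2} \right)} + C 66 = \frac{2 \sqrt{\left(2 - 3\right) + 2}}{4 + \sqrt{\left(2 - 3\right) + 2}} - 462 = \frac{2 \sqrt{-1 + 2}}{4 + \sqrt{-1 + 2}} - 462 = \frac{2 \sqrt{1}}{4 + \sqrt{1}} - 462 = 2 \cdot 1 \frac{1}{4 + 1} - 462 = 2 \cdot 1 \cdot \frac{1}{5} - 462 = \frac{2}{5} - 462 = - \frac{2308}{5}$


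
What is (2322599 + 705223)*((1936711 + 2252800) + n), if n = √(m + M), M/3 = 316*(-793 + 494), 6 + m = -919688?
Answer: 12685093575042 + 21194754*I*√24554 ≈ 1.2685e+13 + 3.3212e+9*I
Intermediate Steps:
m = -919694 (m = -6 - 919688 = -919694)
M = -283452 (M = 3*(316*(-793 + 494)) = 3*(316*(-299)) = 3*(-94484) = -283452)
n = 7*I*√24554 (n = √(-919694 - 283452) = √(-1203146) = 7*I*√24554 ≈ 1096.9*I)
(2322599 + 705223)*((1936711 + 2252800) + n) = (2322599 + 705223)*((1936711 + 2252800) + 7*I*√24554) = 3027822*(4189511 + 7*I*√24554) = 12685093575042 + 21194754*I*√24554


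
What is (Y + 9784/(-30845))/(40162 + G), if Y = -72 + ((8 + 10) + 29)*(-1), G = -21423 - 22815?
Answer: 3680339/125724220 ≈ 0.029273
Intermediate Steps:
G = -44238
Y = -119 (Y = -72 + (18 + 29)*(-1) = -72 + 47*(-1) = -72 - 47 = -119)
(Y + 9784/(-30845))/(40162 + G) = (-119 + 9784/(-30845))/(40162 - 44238) = (-119 + 9784*(-1/30845))/(-4076) = (-119 - 9784/30845)*(-1/4076) = -3680339/30845*(-1/4076) = 3680339/125724220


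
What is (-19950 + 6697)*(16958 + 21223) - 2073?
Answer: -506014866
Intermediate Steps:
(-19950 + 6697)*(16958 + 21223) - 2073 = -13253*38181 - 2073 = -506012793 - 2073 = -506014866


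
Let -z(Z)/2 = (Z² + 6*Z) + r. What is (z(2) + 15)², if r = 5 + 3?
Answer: 1089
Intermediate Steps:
r = 8
z(Z) = -16 - 12*Z - 2*Z² (z(Z) = -2*((Z² + 6*Z) + 8) = -2*(8 + Z² + 6*Z) = -16 - 12*Z - 2*Z²)
(z(2) + 15)² = ((-16 - 12*2 - 2*2²) + 15)² = ((-16 - 24 - 2*4) + 15)² = ((-16 - 24 - 8) + 15)² = (-48 + 15)² = (-33)² = 1089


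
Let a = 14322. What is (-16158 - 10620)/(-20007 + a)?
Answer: 8926/1895 ≈ 4.7103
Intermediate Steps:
(-16158 - 10620)/(-20007 + a) = (-16158 - 10620)/(-20007 + 14322) = -26778/(-5685) = -26778*(-1/5685) = 8926/1895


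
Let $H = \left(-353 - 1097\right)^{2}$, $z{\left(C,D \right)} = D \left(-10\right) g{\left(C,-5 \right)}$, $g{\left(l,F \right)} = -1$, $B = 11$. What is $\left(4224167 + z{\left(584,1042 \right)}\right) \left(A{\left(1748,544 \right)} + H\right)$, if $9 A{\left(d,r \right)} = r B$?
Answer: $\frac{26718104092036}{3} \approx 8.906 \cdot 10^{12}$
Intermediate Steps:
$A{\left(d,r \right)} = \frac{11 r}{9}$ ($A{\left(d,r \right)} = \frac{r 11}{9} = \frac{11 r}{9}$)
$z{\left(C,D \right)} = 10 D$ ($z{\left(C,D \right)} = D \left(-10\right) \left(-1\right) = - 10 D \left(-1\right) = 10 D$)
$H = 2102500$ ($H = \left(-1450\right)^{2} = 2102500$)
$\left(4224167 + z{\left(584,1042 \right)}\right) \left(A{\left(1748,544 \right)} + H\right) = \left(4224167 + 10 \cdot 1042\right) \left(\frac{11}{9} \cdot 544 + 2102500\right) = \left(4224167 + 10420\right) \left(\frac{5984}{9} + 2102500\right) = 4234587 \cdot \frac{18928484}{9} = \frac{26718104092036}{3}$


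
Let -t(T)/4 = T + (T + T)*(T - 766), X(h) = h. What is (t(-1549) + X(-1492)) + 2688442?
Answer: -25994334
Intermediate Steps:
t(T) = -4*T - 8*T*(-766 + T) (t(T) = -4*(T + (T + T)*(T - 766)) = -4*(T + (2*T)*(-766 + T)) = -4*(T + 2*T*(-766 + T)) = -4*T - 8*T*(-766 + T))
(t(-1549) + X(-1492)) + 2688442 = (4*(-1549)*(1531 - 2*(-1549)) - 1492) + 2688442 = (4*(-1549)*(1531 + 3098) - 1492) + 2688442 = (4*(-1549)*4629 - 1492) + 2688442 = (-28681284 - 1492) + 2688442 = -28682776 + 2688442 = -25994334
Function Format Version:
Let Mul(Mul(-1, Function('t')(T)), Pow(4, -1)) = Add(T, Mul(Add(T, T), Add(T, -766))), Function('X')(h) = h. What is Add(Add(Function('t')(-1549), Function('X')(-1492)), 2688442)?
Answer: -25994334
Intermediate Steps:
Function('t')(T) = Add(Mul(-4, T), Mul(-8, T, Add(-766, T))) (Function('t')(T) = Mul(-4, Add(T, Mul(Add(T, T), Add(T, -766)))) = Mul(-4, Add(T, Mul(Mul(2, T), Add(-766, T)))) = Mul(-4, Add(T, Mul(2, T, Add(-766, T)))) = Add(Mul(-4, T), Mul(-8, T, Add(-766, T))))
Add(Add(Function('t')(-1549), Function('X')(-1492)), 2688442) = Add(Add(Mul(4, -1549, Add(1531, Mul(-2, -1549))), -1492), 2688442) = Add(Add(Mul(4, -1549, Add(1531, 3098)), -1492), 2688442) = Add(Add(Mul(4, -1549, 4629), -1492), 2688442) = Add(Add(-28681284, -1492), 2688442) = Add(-28682776, 2688442) = -25994334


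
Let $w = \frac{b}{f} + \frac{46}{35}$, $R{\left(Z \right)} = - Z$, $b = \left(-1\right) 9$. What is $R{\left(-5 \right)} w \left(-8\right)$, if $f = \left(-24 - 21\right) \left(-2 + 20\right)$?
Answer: $- \frac{3340}{63} \approx -53.016$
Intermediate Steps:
$f = -810$ ($f = \left(-45\right) 18 = -810$)
$b = -9$
$w = \frac{167}{126}$ ($w = - \frac{9}{-810} + \frac{46}{35} = \left(-9\right) \left(- \frac{1}{810}\right) + 46 \cdot \frac{1}{35} = \frac{1}{90} + \frac{46}{35} = \frac{167}{126} \approx 1.3254$)
$R{\left(-5 \right)} w \left(-8\right) = \left(-1\right) \left(-5\right) \frac{167}{126} \left(-8\right) = 5 \cdot \frac{167}{126} \left(-8\right) = \frac{835}{126} \left(-8\right) = - \frac{3340}{63}$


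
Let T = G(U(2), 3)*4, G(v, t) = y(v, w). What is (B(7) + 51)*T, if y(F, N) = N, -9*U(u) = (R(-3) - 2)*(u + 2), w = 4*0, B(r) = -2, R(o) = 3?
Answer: 0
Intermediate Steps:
w = 0
U(u) = -2/9 - u/9 (U(u) = -(3 - 2)*(u + 2)/9 = -(2 + u)/9 = -2/9 - u/9)
G(v, t) = 0
T = 0 (T = 0*4 = 0)
(B(7) + 51)*T = (-2 + 51)*0 = 49*0 = 0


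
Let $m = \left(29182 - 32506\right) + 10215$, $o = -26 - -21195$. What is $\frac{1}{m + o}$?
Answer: $\frac{1}{28060} \approx 3.5638 \cdot 10^{-5}$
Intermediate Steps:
$o = 21169$ ($o = -26 + 21195 = 21169$)
$m = 6891$ ($m = -3324 + 10215 = 6891$)
$\frac{1}{m + o} = \frac{1}{6891 + 21169} = \frac{1}{28060}$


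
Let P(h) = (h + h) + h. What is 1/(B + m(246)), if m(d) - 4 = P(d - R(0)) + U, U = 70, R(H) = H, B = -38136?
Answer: -1/37324 ≈ -2.6792e-5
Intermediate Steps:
P(h) = 3*h (P(h) = 2*h + h = 3*h)
m(d) = 74 + 3*d (m(d) = 4 + (3*(d - 1*0) + 70) = 4 + (3*(d + 0) + 70) = 4 + (3*d + 70) = 4 + (70 + 3*d) = 74 + 3*d)
1/(B + m(246)) = 1/(-38136 + (74 + 3*246)) = 1/(-38136 + (74 + 738)) = 1/(-38136 + 812) = 1/(-37324) = -1/37324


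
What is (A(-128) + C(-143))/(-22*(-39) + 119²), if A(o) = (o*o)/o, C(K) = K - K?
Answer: -128/15019 ≈ -0.0085225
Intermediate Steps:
C(K) = 0
A(o) = o (A(o) = o²/o = o)
(A(-128) + C(-143))/(-22*(-39) + 119²) = (-128 + 0)/(-22*(-39) + 119²) = -128/(858 + 14161) = -128/15019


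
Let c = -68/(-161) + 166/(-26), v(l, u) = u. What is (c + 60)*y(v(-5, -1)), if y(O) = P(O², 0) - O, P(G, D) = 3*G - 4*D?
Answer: 452404/2093 ≈ 216.15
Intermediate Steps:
P(G, D) = -4*D + 3*G
c = -12479/2093 (c = -68*(-1/161) + 166*(-1/26) = 68/161 - 83/13 = -12479/2093 ≈ -5.9623)
y(O) = -O + 3*O² (y(O) = (-4*0 + 3*O²) - O = (0 + 3*O²) - O = 3*O² - O = -O + 3*O²)
(c + 60)*y(v(-5, -1)) = (-12479/2093 + 60)*(-(-1 + 3*(-1))) = 113101*(-(-1 - 3))/2093 = 113101*(-1*(-4))/2093 = (113101/2093)*4 = 452404/2093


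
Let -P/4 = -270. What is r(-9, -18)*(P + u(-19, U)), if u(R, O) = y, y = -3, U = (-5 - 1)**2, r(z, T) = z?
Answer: -9693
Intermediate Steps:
P = 1080 (P = -4*(-270) = 1080)
U = 36 (U = (-6)**2 = 36)
u(R, O) = -3
r(-9, -18)*(P + u(-19, U)) = -9*(1080 - 3) = -9*1077 = -9693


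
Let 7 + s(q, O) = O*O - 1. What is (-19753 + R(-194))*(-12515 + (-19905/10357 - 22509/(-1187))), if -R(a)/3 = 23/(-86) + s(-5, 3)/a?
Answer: 12658407208708285264/51277268789 ≈ 2.4686e+8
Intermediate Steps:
s(q, O) = -8 + O**2 (s(q, O) = -7 + (O*O - 1) = -7 + (O**2 - 1) = -7 + (-1 + O**2) = -8 + O**2)
R(a) = 69/86 - 3/a (R(a) = -3*(23/(-86) + (-8 + 3**2)/a) = -3*(23*(-1/86) + (-8 + 9)/a) = -3*(-23/86 + 1/a) = 69/86 - 3/a)
(-19753 + R(-194))*(-12515 + (-19905/10357 - 22509/(-1187))) = (-19753 + (69/86 - 3/(-194)))*(-12515 + (-19905/10357 - 22509/(-1187))) = (-19753 + (69/86 - 3*(-1/194)))*(-12515 + (-19905*1/10357 - 22509*(-1/1187))) = (-19753 + (69/86 + 3/194))*(-12515 + (-19905/10357 + 22509/1187)) = (-19753 + 3411/4171)*(-12515 + 209498478/12293759) = -82386352/4171*(-153646895407/12293759) = 12658407208708285264/51277268789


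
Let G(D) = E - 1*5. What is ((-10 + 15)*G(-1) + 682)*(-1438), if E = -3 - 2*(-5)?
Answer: -995096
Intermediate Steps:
E = 7 (E = -3 + 10 = 7)
G(D) = 2 (G(D) = 7 - 1*5 = 7 - 5 = 2)
((-10 + 15)*G(-1) + 682)*(-1438) = ((-10 + 15)*2 + 682)*(-1438) = (5*2 + 682)*(-1438) = (10 + 682)*(-1438) = 692*(-1438) = -995096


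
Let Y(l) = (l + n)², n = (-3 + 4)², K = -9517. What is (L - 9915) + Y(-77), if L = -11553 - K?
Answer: -6175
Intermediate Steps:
n = 1 (n = 1² = 1)
L = -2036 (L = -11553 - 1*(-9517) = -11553 + 9517 = -2036)
Y(l) = (1 + l)² (Y(l) = (l + 1)² = (1 + l)²)
(L - 9915) + Y(-77) = (-2036 - 9915) + (1 - 77)² = -11951 + (-76)² = -11951 + 5776 = -6175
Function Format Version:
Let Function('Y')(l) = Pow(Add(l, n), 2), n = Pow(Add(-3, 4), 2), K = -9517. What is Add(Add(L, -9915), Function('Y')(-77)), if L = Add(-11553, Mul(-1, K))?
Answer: -6175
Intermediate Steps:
n = 1 (n = Pow(1, 2) = 1)
L = -2036 (L = Add(-11553, Mul(-1, -9517)) = Add(-11553, 9517) = -2036)
Function('Y')(l) = Pow(Add(1, l), 2) (Function('Y')(l) = Pow(Add(l, 1), 2) = Pow(Add(1, l), 2))
Add(Add(L, -9915), Function('Y')(-77)) = Add(Add(-2036, -9915), Pow(Add(1, -77), 2)) = Add(-11951, Pow(-76, 2)) = Add(-11951, 5776) = -6175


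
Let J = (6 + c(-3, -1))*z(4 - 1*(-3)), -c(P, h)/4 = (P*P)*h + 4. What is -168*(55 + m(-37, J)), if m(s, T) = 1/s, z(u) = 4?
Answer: -341712/37 ≈ -9235.5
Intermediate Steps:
c(P, h) = -16 - 4*h*P**2 (c(P, h) = -4*((P*P)*h + 4) = -4*(P**2*h + 4) = -4*(h*P**2 + 4) = -4*(4 + h*P**2) = -16 - 4*h*P**2)
J = 104 (J = (6 + (-16 - 4*(-1)*(-3)**2))*4 = (6 + (-16 - 4*(-1)*9))*4 = (6 + (-16 + 36))*4 = (6 + 20)*4 = 26*4 = 104)
-168*(55 + m(-37, J)) = -168*(55 + 1/(-37)) = -168*(55 - 1/37) = -168*2034/37 = -341712/37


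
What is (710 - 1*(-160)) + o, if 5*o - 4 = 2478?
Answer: 6832/5 ≈ 1366.4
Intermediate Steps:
o = 2482/5 (o = ⅘ + (⅕)*2478 = ⅘ + 2478/5 = 2482/5 ≈ 496.40)
(710 - 1*(-160)) + o = (710 - 1*(-160)) + 2482/5 = (710 + 160) + 2482/5 = 870 + 2482/5 = 6832/5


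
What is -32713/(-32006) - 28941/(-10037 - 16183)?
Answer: 297336751/139866220 ≈ 2.1259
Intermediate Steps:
-32713/(-32006) - 28941/(-10037 - 16183) = -32713*(-1/32006) - 28941/(-26220) = 32713/32006 - 28941*(-1/26220) = 32713/32006 + 9647/8740 = 297336751/139866220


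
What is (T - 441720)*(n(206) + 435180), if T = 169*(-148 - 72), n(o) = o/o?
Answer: -208408180900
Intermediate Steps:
n(o) = 1
T = -37180 (T = 169*(-220) = -37180)
(T - 441720)*(n(206) + 435180) = (-37180 - 441720)*(1 + 435180) = -478900*435181 = -208408180900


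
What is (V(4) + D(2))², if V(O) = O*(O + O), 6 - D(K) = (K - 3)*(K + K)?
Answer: 1764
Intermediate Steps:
D(K) = 6 - 2*K*(-3 + K) (D(K) = 6 - (K - 3)*(K + K) = 6 - (-3 + K)*2*K = 6 - 2*K*(-3 + K))
V(O) = 2*O² (V(O) = O*(2*O) = 2*O²)
(V(4) + D(2))² = (2*4² + (6 - 2*2² + 6*2))² = (2*16 + (6 - 2*4 + 12))² = (32 + (6 - 8 + 12))² = (32 + 10)² = 42² = 1764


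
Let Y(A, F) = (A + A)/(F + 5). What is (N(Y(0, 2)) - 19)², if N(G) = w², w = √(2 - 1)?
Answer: 324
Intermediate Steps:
Y(A, F) = 2*A/(5 + F) (Y(A, F) = (2*A)/(5 + F) = 2*A/(5 + F))
w = 1 (w = √1 = 1)
N(G) = 1 (N(G) = 1² = 1)
(N(Y(0, 2)) - 19)² = (1 - 19)² = (-18)² = 324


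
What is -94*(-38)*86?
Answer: 307192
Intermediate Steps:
-94*(-38)*86 = 3572*86 = 307192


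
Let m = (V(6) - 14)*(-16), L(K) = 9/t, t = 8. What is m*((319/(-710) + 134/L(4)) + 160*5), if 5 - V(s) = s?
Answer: 46961992/213 ≈ 2.2048e+5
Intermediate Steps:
V(s) = 5 - s
L(K) = 9/8
m = 240 (m = ((5 - 1*6) - 14)*(-16) = ((5 - 6) - 14)*(-16) = (-1 - 14)*(-16) = -15*(-16) = 240)
m*((319/(-710) + 134/L(4)) + 160*5) = 240*((319/(-710) + 134/(9/8)) + 160*5) = 240*((319*(-1/710) + 134*(8/9)) + 800) = 240*((-319/710 + 1072/9) + 800) = 240*(758249/6390 + 800) = 240*(5870249/6390) = 46961992/213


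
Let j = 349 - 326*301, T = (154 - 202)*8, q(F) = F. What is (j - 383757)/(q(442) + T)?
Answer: -240767/29 ≈ -8302.3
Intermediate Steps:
T = -384 (T = -48*8 = -384)
j = -97777 (j = 349 - 98126 = -97777)
(j - 383757)/(q(442) + T) = (-97777 - 383757)/(442 - 384) = -481534/58 = -481534*1/58 = -240767/29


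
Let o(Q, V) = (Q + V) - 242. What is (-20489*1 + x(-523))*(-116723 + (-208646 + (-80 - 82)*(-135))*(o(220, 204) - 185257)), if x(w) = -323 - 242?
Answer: -727783123396758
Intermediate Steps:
o(Q, V) = -242 + Q + V
x(w) = -565
(-20489*1 + x(-523))*(-116723 + (-208646 + (-80 - 82)*(-135))*(o(220, 204) - 185257)) = (-20489*1 - 565)*(-116723 + (-208646 + (-80 - 82)*(-135))*((-242 + 220 + 204) - 185257)) = (-20489 - 565)*(-116723 + (-208646 - 162*(-135))*(182 - 185257)) = -21054*(-116723 + (-208646 + 21870)*(-185075)) = -21054*(-116723 - 186776*(-185075)) = -21054*(-116723 + 34567568200) = -21054*34567451477 = -727783123396758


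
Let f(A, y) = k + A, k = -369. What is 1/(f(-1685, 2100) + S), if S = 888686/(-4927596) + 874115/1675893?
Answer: -1376353940538/2826561336709895 ≈ -0.00048694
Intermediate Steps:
f(A, y) = -369 + A
S = 469657155157/1376353940538 (S = 888686*(-1/4927596) + 874115*(1/1675893) = -444343/2463798 + 874115/1675893 = 469657155157/1376353940538 ≈ 0.34123)
1/(f(-1685, 2100) + S) = 1/((-369 - 1685) + 469657155157/1376353940538) = 1/(-2054 + 469657155157/1376353940538) = 1/(-2826561336709895/1376353940538) = -1376353940538/2826561336709895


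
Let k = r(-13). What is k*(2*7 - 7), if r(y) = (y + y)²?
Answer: 4732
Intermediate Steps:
r(y) = 4*y² (r(y) = (2*y)² = 4*y²)
k = 676 (k = 4*(-13)² = 4*169 = 676)
k*(2*7 - 7) = 676*(2*7 - 7) = 676*(14 - 7) = 676*7 = 4732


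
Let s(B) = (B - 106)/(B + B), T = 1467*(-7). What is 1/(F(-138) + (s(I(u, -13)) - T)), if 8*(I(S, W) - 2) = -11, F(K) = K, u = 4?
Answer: 10/100467 ≈ 9.9535e-5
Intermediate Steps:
I(S, W) = 5/8 (I(S, W) = 2 + (1/8)*(-11) = 2 - 11/8 = 5/8)
T = -10269
s(B) = (-106 + B)/(2*B) (s(B) = (-106 + B)/((2*B)) = (-106 + B)*(1/(2*B)) = (-106 + B)/(2*B))
1/(F(-138) + (s(I(u, -13)) - T)) = 1/(-138 + ((-106 + 5/8)/(2*(5/8)) - 1*(-10269))) = 1/(-138 + ((1/2)*(8/5)*(-843/8) + 10269)) = 1/(-138 + (-843/10 + 10269)) = 1/(-138 + 101847/10) = 1/(100467/10) = 10/100467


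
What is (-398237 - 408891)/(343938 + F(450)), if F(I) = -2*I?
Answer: -403564/171519 ≈ -2.3529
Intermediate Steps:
(-398237 - 408891)/(343938 + F(450)) = (-398237 - 408891)/(343938 - 2*450) = -807128/(343938 - 900) = -807128/343038 = -807128*1/343038 = -403564/171519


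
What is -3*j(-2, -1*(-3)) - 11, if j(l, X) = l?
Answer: -5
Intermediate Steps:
-3*j(-2, -1*(-3)) - 11 = -3*(-2) - 11 = 6 - 11 = -5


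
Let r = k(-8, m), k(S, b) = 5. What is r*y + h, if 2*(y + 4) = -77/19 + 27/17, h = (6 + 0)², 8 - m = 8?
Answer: 3178/323 ≈ 9.8390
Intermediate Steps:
m = 0 (m = 8 - 1*8 = 8 - 8 = 0)
h = 36 (h = 6² = 36)
r = 5
y = -1690/323 (y = -4 + (-77/19 + 27/17)/2 = -4 + (½)*(-796/323) = -4 - 398/323 = -1690/323 ≈ -5.2322)
r*y + h = 5*(-1690/323) + 36 = -8450/323 + 36 = 3178/323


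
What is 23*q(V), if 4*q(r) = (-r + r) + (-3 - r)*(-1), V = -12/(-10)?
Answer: 483/20 ≈ 24.150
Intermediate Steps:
V = 6/5 (V = -12*(-⅒) = 6/5 ≈ 1.2000)
q(r) = ¾ + r/4 (q(r) = ((-r + r) + (-3 - r)*(-1))/4 = (0 + (3 + r))/4 = (3 + r)/4 = ¾ + r/4)
23*q(V) = 23*(¾ + (¼)*(6/5)) = 23*(¾ + 3/10) = 23*(21/20) = 483/20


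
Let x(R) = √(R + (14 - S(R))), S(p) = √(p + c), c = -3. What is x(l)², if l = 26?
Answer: 40 - √23 ≈ 35.204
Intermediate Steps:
S(p) = √(-3 + p) (S(p) = √(p - 3) = √(-3 + p))
x(R) = √(14 + R - √(-3 + R)) (x(R) = √(R + (14 - √(-3 + R))) = √(14 + R - √(-3 + R)))
x(l)² = (√(14 + 26 - √(-3 + 26)))² = (√(14 + 26 - √23))² = (√(40 - √23))² = 40 - √23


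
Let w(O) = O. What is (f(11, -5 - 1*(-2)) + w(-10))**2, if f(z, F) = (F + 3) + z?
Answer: 1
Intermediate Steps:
f(z, F) = 3 + F + z (f(z, F) = (3 + F) + z = 3 + F + z)
(f(11, -5 - 1*(-2)) + w(-10))**2 = ((3 + (-5 - 1*(-2)) + 11) - 10)**2 = ((3 + (-5 + 2) + 11) - 10)**2 = ((3 - 3 + 11) - 10)**2 = (11 - 10)**2 = 1**2 = 1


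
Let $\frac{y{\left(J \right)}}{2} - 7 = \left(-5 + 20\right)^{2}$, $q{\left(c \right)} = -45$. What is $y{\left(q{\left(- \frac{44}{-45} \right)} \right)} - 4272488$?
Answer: $-4272024$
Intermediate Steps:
$y{\left(J \right)} = 464$ ($y{\left(J \right)} = 14 + 2 \left(-5 + 20\right)^{2} = 14 + 2 \cdot 15^{2} = 14 + 2 \cdot 225 = 14 + 450 = 464$)
$y{\left(q{\left(- \frac{44}{-45} \right)} \right)} - 4272488 = 464 - 4272488 = -4272024$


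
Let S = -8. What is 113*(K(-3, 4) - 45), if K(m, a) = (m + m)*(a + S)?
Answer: -2373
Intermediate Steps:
K(m, a) = 2*m*(-8 + a) (K(m, a) = (m + m)*(a - 8) = (2*m)*(-8 + a) = 2*m*(-8 + a))
113*(K(-3, 4) - 45) = 113*(2*(-3)*(-8 + 4) - 45) = 113*(2*(-3)*(-4) - 45) = 113*(24 - 45) = 113*(-21) = -2373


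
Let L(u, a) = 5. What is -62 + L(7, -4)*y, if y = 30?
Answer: 88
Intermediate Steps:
-62 + L(7, -4)*y = -62 + 5*30 = -62 + 150 = 88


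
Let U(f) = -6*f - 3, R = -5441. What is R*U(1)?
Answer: 48969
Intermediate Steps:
U(f) = -3 - 6*f
R*U(1) = -5441*(-3 - 6*1) = -5441*(-3 - 6) = -5441*(-9) = 48969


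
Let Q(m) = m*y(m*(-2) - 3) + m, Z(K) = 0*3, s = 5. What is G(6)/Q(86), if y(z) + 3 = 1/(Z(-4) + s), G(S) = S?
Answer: -5/129 ≈ -0.038760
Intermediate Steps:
Z(K) = 0
y(z) = -14/5 (y(z) = -3 + 1/(0 + 5) = -3 + 1/5 = -3 + ⅕ = -14/5)
Q(m) = -9*m/5 (Q(m) = m*(-14/5) + m = -14*m/5 + m = -9*m/5)
G(6)/Q(86) = 6/((-9/5*86)) = 6/(-774/5) = 6*(-5/774) = -5/129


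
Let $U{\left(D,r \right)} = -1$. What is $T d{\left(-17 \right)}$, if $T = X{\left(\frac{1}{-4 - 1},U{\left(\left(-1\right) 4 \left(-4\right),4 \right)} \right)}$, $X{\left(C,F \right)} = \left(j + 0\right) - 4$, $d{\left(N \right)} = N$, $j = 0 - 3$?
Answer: $119$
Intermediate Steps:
$j = -3$ ($j = 0 - 3 = -3$)
$X{\left(C,F \right)} = -7$ ($X{\left(C,F \right)} = \left(-3 + 0\right) - 4 = -3 - 4 = -7$)
$T = -7$
$T d{\left(-17 \right)} = \left(-7\right) \left(-17\right) = 119$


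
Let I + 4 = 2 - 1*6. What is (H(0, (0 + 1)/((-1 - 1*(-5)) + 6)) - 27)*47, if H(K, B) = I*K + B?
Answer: -12643/10 ≈ -1264.3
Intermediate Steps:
I = -8 (I = -4 + (2 - 1*6) = -4 + (2 - 6) = -4 - 4 = -8)
H(K, B) = B - 8*K (H(K, B) = -8*K + B = B - 8*K)
(H(0, (0 + 1)/((-1 - 1*(-5)) + 6)) - 27)*47 = (((0 + 1)/((-1 - 1*(-5)) + 6) - 8*0) - 27)*47 = ((1/((-1 + 5) + 6) + 0) - 27)*47 = ((1/(4 + 6) + 0) - 27)*47 = ((1/10 + 0) - 27)*47 = (1/10 - 27)*47 = -269/10*47 = -12643/10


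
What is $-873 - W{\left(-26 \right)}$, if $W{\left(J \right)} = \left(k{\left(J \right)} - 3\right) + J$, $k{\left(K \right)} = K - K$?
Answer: $-844$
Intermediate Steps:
$k{\left(K \right)} = 0$
$W{\left(J \right)} = -3 + J$ ($W{\left(J \right)} = \left(0 - 3\right) + J = -3 + J$)
$-873 - W{\left(-26 \right)} = -873 - \left(-3 - 26\right) = -873 - -29 = -873 + 29 = -844$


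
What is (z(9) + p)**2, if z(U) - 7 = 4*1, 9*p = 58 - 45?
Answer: 12544/81 ≈ 154.86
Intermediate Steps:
p = 13/9 (p = (58 - 45)/9 = (1/9)*13 = 13/9 ≈ 1.4444)
z(U) = 11 (z(U) = 7 + 4*1 = 7 + 4 = 11)
(z(9) + p)**2 = (11 + 13/9)**2 = (112/9)**2 = 12544/81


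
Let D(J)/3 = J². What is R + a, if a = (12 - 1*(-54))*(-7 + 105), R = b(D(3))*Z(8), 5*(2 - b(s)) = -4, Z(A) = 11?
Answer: 32494/5 ≈ 6498.8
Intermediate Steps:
D(J) = 3*J²
b(s) = 14/5 (b(s) = 2 - ⅕*(-4) = 2 + ⅘ = 14/5)
R = 154/5 (R = (14/5)*11 = 154/5 ≈ 30.800)
a = 6468 (a = (12 + 54)*98 = 66*98 = 6468)
R + a = 154/5 + 6468 = 32494/5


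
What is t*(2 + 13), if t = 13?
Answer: 195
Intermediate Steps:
t*(2 + 13) = 13*(2 + 13) = 13*15 = 195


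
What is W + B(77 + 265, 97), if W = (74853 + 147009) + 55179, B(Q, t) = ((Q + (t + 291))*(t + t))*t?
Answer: 14014181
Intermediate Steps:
B(Q, t) = 2*t²*(291 + Q + t) (B(Q, t) = ((Q + (291 + t))*(2*t))*t = ((291 + Q + t)*(2*t))*t = (2*t*(291 + Q + t))*t = 2*t²*(291 + Q + t))
W = 277041 (W = 221862 + 55179 = 277041)
W + B(77 + 265, 97) = 277041 + 2*97²*(291 + (77 + 265) + 97) = 277041 + 2*9409*(291 + 342 + 97) = 277041 + 2*9409*730 = 277041 + 13737140 = 14014181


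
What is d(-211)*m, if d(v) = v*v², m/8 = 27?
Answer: -2029089096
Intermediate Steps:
m = 216 (m = 8*27 = 216)
d(v) = v³
d(-211)*m = (-211)³*216 = -9393931*216 = -2029089096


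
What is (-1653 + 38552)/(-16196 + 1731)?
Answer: -36899/14465 ≈ -2.5509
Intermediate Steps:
(-1653 + 38552)/(-16196 + 1731) = 36899/(-14465) = 36899*(-1/14465) = -36899/14465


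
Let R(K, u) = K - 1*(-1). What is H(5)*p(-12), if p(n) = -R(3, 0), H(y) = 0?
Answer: 0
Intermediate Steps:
R(K, u) = 1 + K (R(K, u) = K + 1 = 1 + K)
p(n) = -4 (p(n) = -(1 + 3) = -1*4 = -4)
H(5)*p(-12) = 0*(-4) = 0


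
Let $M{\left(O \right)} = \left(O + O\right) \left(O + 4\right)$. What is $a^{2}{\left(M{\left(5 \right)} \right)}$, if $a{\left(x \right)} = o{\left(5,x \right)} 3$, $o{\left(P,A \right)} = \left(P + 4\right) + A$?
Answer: $88209$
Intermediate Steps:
$o{\left(P,A \right)} = 4 + A + P$ ($o{\left(P,A \right)} = \left(4 + P\right) + A = 4 + A + P$)
$M{\left(O \right)} = 2 O \left(4 + O\right)$
$a{\left(x \right)} = 27 + 3 x$ ($a{\left(x \right)} = \left(4 + x + 5\right) 3 = \left(9 + x\right) 3 = 27 + 3 x$)
$a^{2}{\left(M{\left(5 \right)} \right)} = \left(27 + 3 \cdot 2 \cdot 5 \left(4 + 5\right)\right)^{2} = \left(27 + 3 \cdot 2 \cdot 5 \cdot 9\right)^{2} = \left(27 + 3 \cdot 90\right)^{2} = \left(27 + 270\right)^{2} = 297^{2} = 88209$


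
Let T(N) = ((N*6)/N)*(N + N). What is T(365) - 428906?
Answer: -424526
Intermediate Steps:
T(N) = 12*N (T(N) = ((6*N)/N)*(2*N) = 6*(2*N) = 12*N)
T(365) - 428906 = 12*365 - 428906 = 4380 - 428906 = -424526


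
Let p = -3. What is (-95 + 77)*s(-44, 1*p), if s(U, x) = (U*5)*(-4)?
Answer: -15840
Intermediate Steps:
s(U, x) = -20*U (s(U, x) = (5*U)*(-4) = -20*U)
(-95 + 77)*s(-44, 1*p) = (-95 + 77)*(-20*(-44)) = -18*880 = -15840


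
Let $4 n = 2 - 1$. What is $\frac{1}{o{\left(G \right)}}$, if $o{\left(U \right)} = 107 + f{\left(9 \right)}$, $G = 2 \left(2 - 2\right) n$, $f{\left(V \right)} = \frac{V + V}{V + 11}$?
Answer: $\frac{10}{1079} \approx 0.0092678$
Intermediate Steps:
$n = \frac{1}{4}$ ($n = \frac{2 - 1}{4} = \frac{1}{4} \cdot 1 = \frac{1}{4} \approx 0.25$)
$f{\left(V \right)} = \frac{2 V}{11 + V}$
$G = 0$ ($G = 2 \left(2 - 2\right) \frac{1}{4} = 2 \cdot 0 \cdot \frac{1}{4} = 2 \cdot 0 = 0$)
$o{\left(U \right)} = \frac{1079}{10}$ ($o{\left(U \right)} = 107 + 2 \cdot 9 \frac{1}{11 + 9} = 107 + 2 \cdot 9 \cdot \frac{1}{20} = 107 + \frac{9}{10} = \frac{1079}{10}$)
$\frac{1}{o{\left(G \right)}} = \frac{1}{\frac{1079}{10}} = \frac{10}{1079}$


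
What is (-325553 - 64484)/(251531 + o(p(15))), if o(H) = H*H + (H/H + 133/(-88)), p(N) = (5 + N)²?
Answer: -34323256/36214683 ≈ -0.94777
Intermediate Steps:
o(H) = -45/88 + H² (o(H) = H² + (1 + 133*(-1/88)) = H² + (1 - 133/88) = H² - 45/88 = -45/88 + H²)
(-325553 - 64484)/(251531 + o(p(15))) = (-325553 - 64484)/(251531 + (-45/88 + ((5 + 15)²)²)) = -390037/(251531 + (-45/88 + (20²)²)) = -390037/(251531 + (-45/88 + 400²)) = -390037/(251531 + (-45/88 + 160000)) = -390037/(251531 + 14079955/88) = -390037/36214683/88 = -390037*88/36214683 = -34323256/36214683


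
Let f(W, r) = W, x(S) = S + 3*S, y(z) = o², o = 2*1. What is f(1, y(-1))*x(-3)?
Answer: -12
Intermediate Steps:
o = 2
y(z) = 4 (y(z) = 2² = 4)
x(S) = 4*S
f(1, y(-1))*x(-3) = 1*(4*(-3)) = 1*(-12) = -12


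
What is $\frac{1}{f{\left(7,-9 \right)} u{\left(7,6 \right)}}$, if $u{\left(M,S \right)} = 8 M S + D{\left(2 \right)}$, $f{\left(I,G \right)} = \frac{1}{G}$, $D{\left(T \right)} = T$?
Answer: $- \frac{9}{338} \approx -0.026627$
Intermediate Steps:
$u{\left(M,S \right)} = 2 + 8 M S$ ($u{\left(M,S \right)} = 8 M S + 2 = 2 + 8 M S$)
$\frac{1}{f{\left(7,-9 \right)} u{\left(7,6 \right)}} = \frac{1}{\frac{1}{-9} \left(2 + 8 \cdot 7 \cdot 6\right)} = \frac{1}{\left(- \frac{1}{9}\right) \left(2 + 336\right)} = \frac{1}{\left(- \frac{1}{9}\right) 338} = \frac{1}{- \frac{338}{9}} = - \frac{9}{338}$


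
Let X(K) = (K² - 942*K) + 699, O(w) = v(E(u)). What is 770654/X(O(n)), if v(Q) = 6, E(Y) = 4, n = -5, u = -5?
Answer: -770654/4917 ≈ -156.73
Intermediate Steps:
O(w) = 6
X(K) = 699 + K² - 942*K
770654/X(O(n)) = 770654/(699 + 6² - 942*6) = 770654/(699 + 36 - 5652) = 770654/(-4917) = 770654*(-1/4917) = -770654/4917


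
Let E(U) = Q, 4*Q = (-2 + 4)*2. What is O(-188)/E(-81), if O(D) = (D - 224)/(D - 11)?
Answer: 412/199 ≈ 2.0704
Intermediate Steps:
O(D) = (-224 + D)/(-11 + D)
Q = 1 (Q = ((-2 + 4)*2)/4 = (2*2)/4 = (¼)*4 = 1)
E(U) = 1
O(-188)/E(-81) = ((-224 - 188)/(-11 - 188))/1 = (-412/(-199))*1 = -1/199*(-412)*1 = (412/199)*1 = 412/199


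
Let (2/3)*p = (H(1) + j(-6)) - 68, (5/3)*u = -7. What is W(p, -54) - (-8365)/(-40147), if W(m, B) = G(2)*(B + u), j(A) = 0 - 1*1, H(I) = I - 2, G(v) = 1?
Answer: -11724602/200735 ≈ -58.408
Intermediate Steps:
H(I) = -2 + I
u = -21/5 (u = (⅗)*(-7) = -21/5 ≈ -4.2000)
j(A) = -1 (j(A) = 0 - 1 = -1)
p = -105 (p = 3*(((-2 + 1) - 1) - 68)/2 = 3*((-1 - 1) - 68)/2 = 3*(-2 - 68)/2 = (3/2)*(-70) = -105)
W(m, B) = -21/5 + B (W(m, B) = 1*(B - 21/5) = 1*(-21/5 + B) = -21/5 + B)
W(p, -54) - (-8365)/(-40147) = (-21/5 - 54) - (-8365)/(-40147) = -291/5 - (-8365)*(-1)/40147 = -291/5 - 1*8365/40147 = -291/5 - 8365/40147 = -11724602/200735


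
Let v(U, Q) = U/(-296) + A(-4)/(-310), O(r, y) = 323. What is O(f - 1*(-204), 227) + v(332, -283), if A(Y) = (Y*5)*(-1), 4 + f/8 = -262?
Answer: 738241/2294 ≈ 321.81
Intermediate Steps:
f = -2128 (f = -32 + 8*(-262) = -32 - 2096 = -2128)
A(Y) = -5*Y (A(Y) = (5*Y)*(-1) = -5*Y)
v(U, Q) = -2/31 - U/296 (v(U, Q) = U/(-296) - 5*(-4)/(-310) = U*(-1/296) + 20*(-1/310) = -U/296 - 2/31 = -2/31 - U/296)
O(f - 1*(-204), 227) + v(332, -283) = 323 + (-2/31 - 1/296*332) = 323 + (-2/31 - 83/74) = 323 - 2721/2294 = 738241/2294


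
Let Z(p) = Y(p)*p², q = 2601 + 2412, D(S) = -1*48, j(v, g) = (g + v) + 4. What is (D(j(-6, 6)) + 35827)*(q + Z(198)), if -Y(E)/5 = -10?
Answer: 70313355927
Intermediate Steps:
Y(E) = 50 (Y(E) = -5*(-10) = 50)
j(v, g) = 4 + g + v
D(S) = -48
q = 5013
Z(p) = 50*p²
(D(j(-6, 6)) + 35827)*(q + Z(198)) = (-48 + 35827)*(5013 + 50*198²) = 35779*(5013 + 50*39204) = 35779*(5013 + 1960200) = 35779*1965213 = 70313355927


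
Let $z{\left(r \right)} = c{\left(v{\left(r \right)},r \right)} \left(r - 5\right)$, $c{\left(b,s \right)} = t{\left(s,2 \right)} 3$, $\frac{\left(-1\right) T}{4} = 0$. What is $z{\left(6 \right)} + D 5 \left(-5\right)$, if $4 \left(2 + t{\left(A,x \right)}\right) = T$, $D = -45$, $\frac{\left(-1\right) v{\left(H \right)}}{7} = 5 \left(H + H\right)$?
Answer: $1119$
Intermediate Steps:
$T = 0$ ($T = \left(-4\right) 0 = 0$)
$v{\left(H \right)} = - 70 H$ ($v{\left(H \right)} = - 7 \cdot 5 \left(H + H\right) = - 7 \cdot 5 \cdot 2 H = - 7 \cdot 10 H = - 70 H$)
$t{\left(A,x \right)} = -2$ ($t{\left(A,x \right)} = -2 + \frac{1}{4} \cdot 0 = -2 + 0 = -2$)
$c{\left(b,s \right)} = -6$ ($c{\left(b,s \right)} = \left(-2\right) 3 = -6$)
$z{\left(r \right)} = 30 - 6 r$ ($z{\left(r \right)} = - 6 \left(r - 5\right) = - 6 \left(-5 + r\right) = 30 - 6 r$)
$z{\left(6 \right)} + D 5 \left(-5\right) = \left(30 - 36\right) - 45 \cdot 5 \left(-5\right) = \left(30 - 36\right) - -1125 = -6 + 1125 = 1119$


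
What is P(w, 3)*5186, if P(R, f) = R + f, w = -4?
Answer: -5186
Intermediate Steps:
P(w, 3)*5186 = (-4 + 3)*5186 = -1*5186 = -5186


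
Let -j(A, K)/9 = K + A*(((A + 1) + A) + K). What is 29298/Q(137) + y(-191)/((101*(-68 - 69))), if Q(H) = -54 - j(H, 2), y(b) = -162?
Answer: 153573412/1575134895 ≈ 0.097499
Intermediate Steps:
j(A, K) = -9*K - 9*A*(1 + K + 2*A) (j(A, K) = -9*(K + A*(((A + 1) + A) + K)) = -9*(K + A*(((1 + A) + A) + K)) = -9*(K + A*((1 + 2*A) + K)) = -9*(K + A*(1 + K + 2*A)) = -9*K - 9*A*(1 + K + 2*A))
Q(H) = -36 + 18*H² + 27*H (Q(H) = -54 - (-18*H² - 9*H - 9*2 - 9*H*2) = -54 - (-18*H² - 9*H - 18 - 18*H) = -54 - (-18 - 27*H - 18*H²) = -54 + (18 + 18*H² + 27*H) = -36 + 18*H² + 27*H)
29298/Q(137) + y(-191)/((101*(-68 - 69))) = 29298/(-36 + 18*137² + 27*137) - 162*1/(101*(-68 - 69)) = 29298/(-36 + 18*18769 + 3699) - 162/(101*(-137)) = 29298/(-36 + 337842 + 3699) - 162/(-13837) = 29298/341505 - 162*(-1/13837) = 29298*(1/341505) + 162/13837 = 9766/113835 + 162/13837 = 153573412/1575134895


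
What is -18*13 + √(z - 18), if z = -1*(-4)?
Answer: -234 + I*√14 ≈ -234.0 + 3.7417*I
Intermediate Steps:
z = 4
-18*13 + √(z - 18) = -18*13 + √(4 - 18) = -234 + √(-14) = -234 + I*√14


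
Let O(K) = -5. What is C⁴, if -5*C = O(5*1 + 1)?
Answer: 1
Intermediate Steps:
C = 1 (C = -⅕*(-5) = 1)
C⁴ = 1⁴ = 1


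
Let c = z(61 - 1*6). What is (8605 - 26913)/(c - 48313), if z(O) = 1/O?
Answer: 503470/1328607 ≈ 0.37895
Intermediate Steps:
c = 1/55 (c = 1/(61 - 1*6) = 1/(61 - 6) = 1/55 ≈ 0.018182)
(8605 - 26913)/(c - 48313) = (8605 - 26913)/(1/55 - 48313) = -18308/(-2657214/55) = -18308*(-55/2657214) = 503470/1328607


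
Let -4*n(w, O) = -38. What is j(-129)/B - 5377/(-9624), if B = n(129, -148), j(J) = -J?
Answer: 2585155/182856 ≈ 14.138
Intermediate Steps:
n(w, O) = 19/2 (n(w, O) = -¼*(-38) = 19/2)
B = 19/2 ≈ 9.5000
j(-129)/B - 5377/(-9624) = (-1*(-129))/(19/2) - 5377/(-9624) = 129*(2/19) - 5377*(-1/9624) = 258/19 + 5377/9624 = 2585155/182856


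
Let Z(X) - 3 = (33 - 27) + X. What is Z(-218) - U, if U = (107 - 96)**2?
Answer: -330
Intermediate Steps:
Z(X) = 9 + X (Z(X) = 3 + ((33 - 27) + X) = 3 + (6 + X) = 9 + X)
U = 121 (U = 11**2 = 121)
Z(-218) - U = (9 - 218) - 1*121 = -209 - 121 = -330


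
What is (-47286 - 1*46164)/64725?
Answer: -1246/863 ≈ -1.4438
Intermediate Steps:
(-47286 - 1*46164)/64725 = (-47286 - 46164)*(1/64725) = -93450*1/64725 = -1246/863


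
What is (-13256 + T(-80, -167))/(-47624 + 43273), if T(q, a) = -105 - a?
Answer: 13194/4351 ≈ 3.0324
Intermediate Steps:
(-13256 + T(-80, -167))/(-47624 + 43273) = (-13256 + (-105 - 1*(-167)))/(-47624 + 43273) = (-13256 + (-105 + 167))/(-4351) = (-13256 + 62)*(-1/4351) = -13194*(-1/4351) = 13194/4351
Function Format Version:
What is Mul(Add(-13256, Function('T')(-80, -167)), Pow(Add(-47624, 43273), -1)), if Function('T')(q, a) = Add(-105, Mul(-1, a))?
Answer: Rational(13194, 4351) ≈ 3.0324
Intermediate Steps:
Mul(Add(-13256, Function('T')(-80, -167)), Pow(Add(-47624, 43273), -1)) = Mul(Add(-13256, Add(-105, Mul(-1, -167))), Pow(Add(-47624, 43273), -1)) = Mul(Add(-13256, Add(-105, 167)), Pow(-4351, -1)) = Mul(Add(-13256, 62), Rational(-1, 4351)) = Mul(-13194, Rational(-1, 4351)) = Rational(13194, 4351)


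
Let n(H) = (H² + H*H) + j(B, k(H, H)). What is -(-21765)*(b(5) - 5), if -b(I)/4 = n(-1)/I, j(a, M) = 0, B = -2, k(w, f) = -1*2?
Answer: -143649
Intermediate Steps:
k(w, f) = -2
n(H) = 2*H² (n(H) = (H² + H*H) + 0 = (H² + H²) + 0 = 2*H² + 0 = 2*H²)
b(I) = -8/I (b(I) = -4*2*(-1)²/I = -4*2*1/I = -8/I)
-(-21765)*(b(5) - 5) = -(-21765)*(-8/5 - 5) = -(-21765)*(-33)/5 = -4353*33 = -143649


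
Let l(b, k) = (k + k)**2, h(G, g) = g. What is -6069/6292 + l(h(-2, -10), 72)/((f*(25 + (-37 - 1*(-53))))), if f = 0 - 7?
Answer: -132212715/1805804 ≈ -73.215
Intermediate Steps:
l(b, k) = 4*k**2 (l(b, k) = (2*k)**2 = 4*k**2)
f = -7
-6069/6292 + l(h(-2, -10), 72)/((f*(25 + (-37 - 1*(-53))))) = -6069/6292 + (4*72**2)/((-7*(25 + (-37 - 1*(-53))))) = -6069*1/6292 + (4*5184)/((-7*(25 + (-37 + 53)))) = -6069/6292 + 20736/((-7*(25 + 16))) = -6069/6292 + 20736/((-7*41)) = -6069/6292 + 20736/(-287) = -6069/6292 + 20736*(-1/287) = -6069/6292 - 20736/287 = -132212715/1805804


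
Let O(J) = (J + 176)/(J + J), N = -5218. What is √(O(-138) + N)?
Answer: I*√99374214/138 ≈ 72.237*I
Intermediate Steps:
O(J) = (176 + J)/(2*J) (O(J) = (176 + J)/((2*J)) = (176 + J)*(1/(2*J)) = (176 + J)/(2*J))
√(O(-138) + N) = √((½)*(176 - 138)/(-138) - 5218) = √((½)*(-1/138)*38 - 5218) = √(-19/138 - 5218) = √(-720103/138) = I*√99374214/138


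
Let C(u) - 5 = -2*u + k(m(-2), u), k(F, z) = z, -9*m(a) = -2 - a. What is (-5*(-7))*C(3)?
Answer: 70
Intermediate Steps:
m(a) = 2/9 + a/9 (m(a) = -(-2 - a)/9 = 2/9 + a/9)
C(u) = 5 - u (C(u) = 5 + (-2*u + u) = 5 - u)
(-5*(-7))*C(3) = (-5*(-7))*(5 - 1*3) = 35*(5 - 3) = 35*2 = 70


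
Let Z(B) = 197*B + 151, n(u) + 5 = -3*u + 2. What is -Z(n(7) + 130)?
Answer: -21033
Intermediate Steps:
n(u) = -3 - 3*u (n(u) = -5 + (-3*u + 2) = -5 + (2 - 3*u) = -3 - 3*u)
Z(B) = 151 + 197*B
-Z(n(7) + 130) = -(151 + 197*((-3 - 3*7) + 130)) = -(151 + 197*((-3 - 21) + 130)) = -(151 + 197*(-24 + 130)) = -(151 + 197*106) = -(151 + 20882) = -1*21033 = -21033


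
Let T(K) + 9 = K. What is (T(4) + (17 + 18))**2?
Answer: 900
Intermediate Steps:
T(K) = -9 + K
(T(4) + (17 + 18))**2 = ((-9 + 4) + (17 + 18))**2 = (-5 + 35)**2 = 30**2 = 900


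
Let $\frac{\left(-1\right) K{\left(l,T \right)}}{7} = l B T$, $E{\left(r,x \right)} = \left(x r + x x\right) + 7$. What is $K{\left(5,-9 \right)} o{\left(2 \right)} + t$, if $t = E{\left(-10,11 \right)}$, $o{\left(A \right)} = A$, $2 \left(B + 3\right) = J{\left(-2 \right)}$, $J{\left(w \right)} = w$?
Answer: $-2502$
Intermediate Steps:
$B = -4$ ($B = -3 + \frac{1}{2} \left(-2\right) = -3 - 1 = -4$)
$E{\left(r,x \right)} = 7 + x^{2} + r x$ ($E{\left(r,x \right)} = \left(r x + x^{2}\right) + 7 = \left(x^{2} + r x\right) + 7 = 7 + x^{2} + r x$)
$K{\left(l,T \right)} = 28 T l$ ($K{\left(l,T \right)} = - 7 l \left(-4\right) T = - 7 - 4 l T = - 7 \left(- 4 T l\right) = 28 T l$)
$t = 18$ ($t = 7 + 11^{2} - 110 = 7 + 121 - 110 = 18$)
$K{\left(5,-9 \right)} o{\left(2 \right)} + t = 28 \left(-9\right) 5 \cdot 2 + 18 = \left(-1260\right) 2 + 18 = -2520 + 18 = -2502$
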